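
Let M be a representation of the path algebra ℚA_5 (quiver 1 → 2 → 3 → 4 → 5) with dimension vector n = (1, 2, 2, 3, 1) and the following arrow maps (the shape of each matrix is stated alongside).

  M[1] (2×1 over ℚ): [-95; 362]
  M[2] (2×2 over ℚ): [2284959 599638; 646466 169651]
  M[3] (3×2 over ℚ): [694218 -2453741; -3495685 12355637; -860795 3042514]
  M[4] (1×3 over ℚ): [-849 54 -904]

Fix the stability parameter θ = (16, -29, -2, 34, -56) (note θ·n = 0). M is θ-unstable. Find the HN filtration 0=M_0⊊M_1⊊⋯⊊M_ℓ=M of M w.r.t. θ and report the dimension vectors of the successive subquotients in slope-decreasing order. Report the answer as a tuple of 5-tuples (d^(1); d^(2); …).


Barcode: M ≅ I[1,4], I[2,5], I[4,4]. HN layers by μ_θ (5 steps, strictly decreasing):
  μ^(1)=34; μ^(2)=-2; μ^(3)=-13/2; μ^(4)=-8; μ^(5)=-29

((0, 0, 0, 2, 0); (0, 0, 1, 0, 0); (1, 1, 0, 0, 0); (0, 0, 1, 1, 1); (0, 1, 0, 0, 0))


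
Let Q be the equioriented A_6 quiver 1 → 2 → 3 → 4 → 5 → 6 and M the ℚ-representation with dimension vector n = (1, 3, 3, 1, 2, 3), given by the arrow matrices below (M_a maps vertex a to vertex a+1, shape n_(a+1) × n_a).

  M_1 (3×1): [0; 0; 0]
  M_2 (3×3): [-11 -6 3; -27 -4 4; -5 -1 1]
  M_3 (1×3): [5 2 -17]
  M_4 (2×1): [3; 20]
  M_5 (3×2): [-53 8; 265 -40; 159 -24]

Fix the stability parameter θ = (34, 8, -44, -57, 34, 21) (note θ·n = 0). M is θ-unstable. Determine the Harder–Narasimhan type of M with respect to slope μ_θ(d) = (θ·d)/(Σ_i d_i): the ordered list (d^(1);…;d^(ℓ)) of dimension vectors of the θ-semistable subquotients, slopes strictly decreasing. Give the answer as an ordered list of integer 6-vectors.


Interval decomposition of M: I[1,1], I[2,3]^2, I[2,6], I[5,5], I[6,6]^2.
HN type (ℓ=5): μ^(1)=34; μ^(2)=55/2; μ^(3)=21; μ^(4)=-18; μ^(5)=-31

((1, 0, 0, 0, 1, 0); (0, 0, 0, 0, 1, 1); (0, 0, 0, 0, 0, 2); (0, 2, 2, 0, 0, 0); (0, 1, 1, 1, 0, 0))


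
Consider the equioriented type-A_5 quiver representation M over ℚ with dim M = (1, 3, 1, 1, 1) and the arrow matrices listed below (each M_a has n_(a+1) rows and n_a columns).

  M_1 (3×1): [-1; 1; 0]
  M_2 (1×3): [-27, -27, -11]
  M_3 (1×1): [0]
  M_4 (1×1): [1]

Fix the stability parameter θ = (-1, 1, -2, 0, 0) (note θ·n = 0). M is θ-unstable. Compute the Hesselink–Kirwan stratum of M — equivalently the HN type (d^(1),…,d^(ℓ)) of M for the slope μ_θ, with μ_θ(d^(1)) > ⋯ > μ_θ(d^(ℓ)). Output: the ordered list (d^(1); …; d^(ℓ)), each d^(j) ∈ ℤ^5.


Barcode: M ≅ I[1,2], I[2,2], I[2,3], I[4,5]. HN layers by μ_θ (4 steps, strictly decreasing):
  μ^(1)=1; μ^(2)=0; μ^(3)=-1/2; μ^(4)=-1

((0, 2, 0, 0, 0); (0, 0, 0, 1, 1); (0, 1, 1, 0, 0); (1, 0, 0, 0, 0))


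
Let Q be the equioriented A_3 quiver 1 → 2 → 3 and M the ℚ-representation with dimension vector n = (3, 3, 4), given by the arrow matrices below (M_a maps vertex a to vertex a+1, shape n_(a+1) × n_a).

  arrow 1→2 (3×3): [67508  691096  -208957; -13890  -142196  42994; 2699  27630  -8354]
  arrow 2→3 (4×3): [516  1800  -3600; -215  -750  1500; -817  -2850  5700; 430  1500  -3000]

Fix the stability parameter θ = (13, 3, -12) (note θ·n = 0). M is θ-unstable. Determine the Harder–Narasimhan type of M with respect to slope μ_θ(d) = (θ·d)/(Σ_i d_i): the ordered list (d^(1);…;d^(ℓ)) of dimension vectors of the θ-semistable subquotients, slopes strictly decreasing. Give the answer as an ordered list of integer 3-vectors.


Interval decomposition of M: I[1,1], I[1,2], I[1,3], I[2,2], I[3,3]^3.
HN type (ℓ=5): μ^(1)=13; μ^(2)=8; μ^(3)=3; μ^(4)=4/3; μ^(5)=-12

((1, 0, 0); (1, 1, 0); (0, 1, 0); (1, 1, 1); (0, 0, 3))


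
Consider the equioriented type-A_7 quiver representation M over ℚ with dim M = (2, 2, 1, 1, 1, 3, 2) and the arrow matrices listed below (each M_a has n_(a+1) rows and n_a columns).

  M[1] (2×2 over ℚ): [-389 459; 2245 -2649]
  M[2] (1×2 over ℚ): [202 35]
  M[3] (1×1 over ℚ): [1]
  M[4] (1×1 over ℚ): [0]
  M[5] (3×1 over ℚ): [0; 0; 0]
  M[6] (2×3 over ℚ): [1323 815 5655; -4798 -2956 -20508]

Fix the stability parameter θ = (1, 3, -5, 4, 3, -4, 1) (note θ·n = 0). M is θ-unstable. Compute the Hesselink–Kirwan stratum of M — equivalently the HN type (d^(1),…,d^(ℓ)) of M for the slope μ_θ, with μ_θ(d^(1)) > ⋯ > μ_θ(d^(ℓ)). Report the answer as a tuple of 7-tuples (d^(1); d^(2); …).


Barcode: M ≅ I[1,2], I[1,4], I[5,5], I[6,6], I[6,7]^2. HN layers by μ_θ (5 steps, strictly decreasing):
  μ^(1)=4; μ^(2)=3; μ^(3)=1; μ^(4)=-1/3; μ^(5)=-4

((0, 0, 0, 1, 0, 0, 0); (0, 1, 0, 0, 1, 0, 0); (1, 0, 0, 0, 0, 0, 2); (1, 1, 1, 0, 0, 0, 0); (0, 0, 0, 0, 0, 3, 0))


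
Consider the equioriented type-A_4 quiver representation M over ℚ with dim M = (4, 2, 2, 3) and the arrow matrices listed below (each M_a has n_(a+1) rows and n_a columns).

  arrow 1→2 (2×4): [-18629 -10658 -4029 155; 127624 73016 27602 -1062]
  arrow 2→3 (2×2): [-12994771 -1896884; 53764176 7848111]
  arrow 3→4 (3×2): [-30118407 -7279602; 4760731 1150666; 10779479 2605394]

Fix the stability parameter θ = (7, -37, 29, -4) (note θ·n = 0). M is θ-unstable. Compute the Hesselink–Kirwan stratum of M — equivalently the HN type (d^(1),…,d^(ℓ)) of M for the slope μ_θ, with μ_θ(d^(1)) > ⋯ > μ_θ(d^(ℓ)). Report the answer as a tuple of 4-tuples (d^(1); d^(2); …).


Via rank(M_{q-1}∘⋯∘M_p): M ≅ I[1,1]^2, I[1,3], I[1,4], I[4,4]^2.
μ_θ-semistable layers: μ^(1)=29; μ^(2)=25/2; μ^(3)=7; μ^(4)=-4; μ^(5)=-15

((0, 0, 1, 0); (0, 0, 1, 1); (2, 0, 0, 0); (0, 0, 0, 2); (2, 2, 0, 0))


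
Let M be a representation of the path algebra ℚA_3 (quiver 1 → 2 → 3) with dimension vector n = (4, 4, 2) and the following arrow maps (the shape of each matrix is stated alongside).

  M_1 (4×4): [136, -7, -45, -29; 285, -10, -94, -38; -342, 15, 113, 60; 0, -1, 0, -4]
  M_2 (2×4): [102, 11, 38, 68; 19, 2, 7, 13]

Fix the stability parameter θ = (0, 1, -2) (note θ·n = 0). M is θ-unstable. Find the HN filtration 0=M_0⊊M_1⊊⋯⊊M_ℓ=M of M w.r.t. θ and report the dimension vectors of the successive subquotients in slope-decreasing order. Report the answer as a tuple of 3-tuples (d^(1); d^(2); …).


Barcode: M ≅ I[1,2]^2, I[1,3]^2. HN layers by μ_θ (3 steps, strictly decreasing):
  μ^(1)=1; μ^(2)=0; μ^(3)=-1/3

((0, 2, 0); (2, 0, 0); (2, 2, 2))


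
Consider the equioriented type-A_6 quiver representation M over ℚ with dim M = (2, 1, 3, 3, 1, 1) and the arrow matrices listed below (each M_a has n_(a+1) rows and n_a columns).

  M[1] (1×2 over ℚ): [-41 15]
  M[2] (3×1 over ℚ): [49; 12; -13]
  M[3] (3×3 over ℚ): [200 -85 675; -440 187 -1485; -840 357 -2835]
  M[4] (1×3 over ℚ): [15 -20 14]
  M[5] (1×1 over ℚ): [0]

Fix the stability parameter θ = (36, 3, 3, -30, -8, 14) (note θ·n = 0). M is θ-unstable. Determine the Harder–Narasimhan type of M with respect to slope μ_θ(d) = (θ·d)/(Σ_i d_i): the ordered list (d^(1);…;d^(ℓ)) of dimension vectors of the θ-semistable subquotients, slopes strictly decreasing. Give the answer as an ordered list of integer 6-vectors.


Interval decomposition of M: I[1,1], I[1,5], I[3,3]^2, I[4,4]^2, I[6,6].
HN type (ℓ=5): μ^(1)=36; μ^(2)=14; μ^(3)=3; μ^(4)=4/5; μ^(5)=-30

((1, 0, 0, 0, 0, 0); (0, 0, 0, 0, 0, 1); (0, 0, 2, 0, 0, 0); (1, 1, 1, 1, 1, 0); (0, 0, 0, 2, 0, 0))


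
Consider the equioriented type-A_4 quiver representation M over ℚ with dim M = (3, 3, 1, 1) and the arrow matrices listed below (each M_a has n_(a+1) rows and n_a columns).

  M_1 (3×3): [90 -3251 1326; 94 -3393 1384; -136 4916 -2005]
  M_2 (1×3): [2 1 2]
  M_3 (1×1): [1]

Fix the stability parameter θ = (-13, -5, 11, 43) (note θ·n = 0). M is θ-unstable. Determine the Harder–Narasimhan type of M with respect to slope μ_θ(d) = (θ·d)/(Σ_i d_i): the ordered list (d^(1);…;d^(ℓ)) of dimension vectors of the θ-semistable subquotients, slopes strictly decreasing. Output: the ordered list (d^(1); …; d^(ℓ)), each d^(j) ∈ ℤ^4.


Interval decomposition of M: I[1,1], I[1,2], I[1,4], I[2,2].
HN type (ℓ=4): μ^(1)=43; μ^(2)=11; μ^(3)=-5; μ^(4)=-13

((0, 0, 0, 1); (0, 0, 1, 0); (0, 3, 0, 0); (3, 0, 0, 0))


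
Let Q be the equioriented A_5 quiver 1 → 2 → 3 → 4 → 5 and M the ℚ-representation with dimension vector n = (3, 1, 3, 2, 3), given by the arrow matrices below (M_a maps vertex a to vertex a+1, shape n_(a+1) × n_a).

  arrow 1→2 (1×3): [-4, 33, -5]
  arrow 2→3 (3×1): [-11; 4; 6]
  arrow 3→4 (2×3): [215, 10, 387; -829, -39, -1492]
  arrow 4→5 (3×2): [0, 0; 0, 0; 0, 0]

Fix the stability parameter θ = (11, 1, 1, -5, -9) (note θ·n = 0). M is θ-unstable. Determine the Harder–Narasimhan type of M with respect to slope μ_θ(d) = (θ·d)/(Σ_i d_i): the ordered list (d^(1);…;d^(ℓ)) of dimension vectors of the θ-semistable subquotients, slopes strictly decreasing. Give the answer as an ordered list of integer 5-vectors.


Interval decomposition of M: I[1,1]^2, I[1,4], I[3,3], I[3,4], I[5,5]^3.
HN type (ℓ=5): μ^(1)=11; μ^(2)=2; μ^(3)=1; μ^(4)=-2; μ^(5)=-9

((2, 0, 0, 0, 0); (1, 1, 1, 1, 0); (0, 0, 1, 0, 0); (0, 0, 1, 1, 0); (0, 0, 0, 0, 3))


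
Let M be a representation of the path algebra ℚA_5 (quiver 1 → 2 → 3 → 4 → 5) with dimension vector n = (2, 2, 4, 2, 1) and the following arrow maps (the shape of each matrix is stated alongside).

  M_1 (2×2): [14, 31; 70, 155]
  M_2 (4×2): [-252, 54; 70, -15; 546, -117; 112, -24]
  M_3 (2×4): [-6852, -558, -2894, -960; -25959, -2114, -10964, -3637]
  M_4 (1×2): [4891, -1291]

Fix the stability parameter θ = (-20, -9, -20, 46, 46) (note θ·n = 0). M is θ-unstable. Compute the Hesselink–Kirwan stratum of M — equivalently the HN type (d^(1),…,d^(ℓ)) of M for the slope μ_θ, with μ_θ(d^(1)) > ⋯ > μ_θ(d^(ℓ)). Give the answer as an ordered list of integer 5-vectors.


Via rank(M_{q-1}∘⋯∘M_p): M ≅ I[1,1], I[1,3], I[2,2], I[3,3], I[3,4], I[3,5].
μ_θ-semistable layers: μ^(1)=46; μ^(2)=-9; μ^(3)=-29/2; μ^(4)=-20

((0, 0, 0, 2, 1); (0, 1, 0, 0, 0); (0, 1, 1, 0, 0); (2, 0, 3, 0, 0))


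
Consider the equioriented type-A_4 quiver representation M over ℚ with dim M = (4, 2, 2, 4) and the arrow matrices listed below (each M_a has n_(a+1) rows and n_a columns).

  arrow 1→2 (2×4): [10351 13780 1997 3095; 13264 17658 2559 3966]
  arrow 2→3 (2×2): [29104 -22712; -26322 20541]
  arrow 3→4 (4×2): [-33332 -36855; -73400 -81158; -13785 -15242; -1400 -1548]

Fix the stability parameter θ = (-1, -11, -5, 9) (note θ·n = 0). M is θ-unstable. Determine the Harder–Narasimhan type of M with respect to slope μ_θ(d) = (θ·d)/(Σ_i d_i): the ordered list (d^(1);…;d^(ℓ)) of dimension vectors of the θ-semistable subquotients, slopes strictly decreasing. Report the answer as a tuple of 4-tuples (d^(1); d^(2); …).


Via rank(M_{q-1}∘⋯∘M_p): M ≅ I[1,1]^2, I[1,2], I[1,4], I[3,4], I[4,4]^2.
μ_θ-semistable layers: μ^(1)=9; μ^(2)=-1; μ^(3)=-5; μ^(4)=-6

((0, 0, 0, 4); (2, 0, 0, 0); (0, 0, 2, 0); (2, 2, 0, 0))


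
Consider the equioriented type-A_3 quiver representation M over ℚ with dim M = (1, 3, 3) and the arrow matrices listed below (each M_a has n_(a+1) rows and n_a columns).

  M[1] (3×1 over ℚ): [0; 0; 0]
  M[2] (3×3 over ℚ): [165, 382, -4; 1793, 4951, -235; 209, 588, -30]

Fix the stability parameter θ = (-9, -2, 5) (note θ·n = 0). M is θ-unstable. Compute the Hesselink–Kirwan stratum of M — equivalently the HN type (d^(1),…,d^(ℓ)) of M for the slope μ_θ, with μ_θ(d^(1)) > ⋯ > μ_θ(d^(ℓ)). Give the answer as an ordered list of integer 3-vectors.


Via rank(M_{q-1}∘⋯∘M_p): M ≅ I[1,1], I[2,2], I[2,3]^2, I[3,3].
μ_θ-semistable layers: μ^(1)=5; μ^(2)=-2; μ^(3)=-9

((0, 0, 3); (0, 3, 0); (1, 0, 0))


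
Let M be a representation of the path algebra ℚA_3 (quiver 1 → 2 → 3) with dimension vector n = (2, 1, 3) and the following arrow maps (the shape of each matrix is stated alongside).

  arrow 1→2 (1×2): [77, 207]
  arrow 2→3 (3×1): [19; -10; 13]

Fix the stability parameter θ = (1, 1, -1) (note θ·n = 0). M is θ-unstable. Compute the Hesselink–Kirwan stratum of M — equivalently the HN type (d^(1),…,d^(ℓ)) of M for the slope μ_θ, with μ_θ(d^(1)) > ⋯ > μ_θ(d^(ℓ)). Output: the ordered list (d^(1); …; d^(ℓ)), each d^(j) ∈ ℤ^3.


Via rank(M_{q-1}∘⋯∘M_p): M ≅ I[1,1], I[1,3], I[3,3]^2.
μ_θ-semistable layers: μ^(1)=1; μ^(2)=1/3; μ^(3)=-1

((1, 0, 0); (1, 1, 1); (0, 0, 2))


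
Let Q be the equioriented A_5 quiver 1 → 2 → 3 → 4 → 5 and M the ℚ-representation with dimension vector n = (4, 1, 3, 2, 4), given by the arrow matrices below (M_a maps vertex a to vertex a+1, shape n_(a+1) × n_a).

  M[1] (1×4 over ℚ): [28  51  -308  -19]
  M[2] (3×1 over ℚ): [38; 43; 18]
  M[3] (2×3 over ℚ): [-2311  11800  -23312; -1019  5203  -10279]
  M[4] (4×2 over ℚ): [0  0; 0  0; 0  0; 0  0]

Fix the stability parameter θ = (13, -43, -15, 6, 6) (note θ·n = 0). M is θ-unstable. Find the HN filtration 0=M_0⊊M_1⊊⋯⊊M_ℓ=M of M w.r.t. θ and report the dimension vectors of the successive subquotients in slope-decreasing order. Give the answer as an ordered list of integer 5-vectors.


Interval decomposition of M: I[1,1]^3, I[1,4], I[3,3], I[3,4], I[5,5]^4.
HN type (ℓ=3): μ^(1)=13; μ^(2)=6; μ^(3)=-15

((3, 0, 0, 0, 0); (0, 0, 0, 2, 4); (1, 1, 3, 0, 0))


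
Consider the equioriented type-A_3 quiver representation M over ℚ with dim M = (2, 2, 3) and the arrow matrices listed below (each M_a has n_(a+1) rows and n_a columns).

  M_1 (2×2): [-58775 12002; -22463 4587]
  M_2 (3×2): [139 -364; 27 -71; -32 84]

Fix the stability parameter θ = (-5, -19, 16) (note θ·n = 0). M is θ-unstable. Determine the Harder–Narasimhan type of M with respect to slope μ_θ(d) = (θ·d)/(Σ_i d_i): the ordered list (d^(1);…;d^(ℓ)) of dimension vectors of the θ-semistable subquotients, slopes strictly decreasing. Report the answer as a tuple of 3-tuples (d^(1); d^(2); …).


Interval decomposition of M: I[1,3]^2, I[3,3].
HN type (ℓ=2): μ^(1)=16; μ^(2)=-12

((0, 0, 3); (2, 2, 0))


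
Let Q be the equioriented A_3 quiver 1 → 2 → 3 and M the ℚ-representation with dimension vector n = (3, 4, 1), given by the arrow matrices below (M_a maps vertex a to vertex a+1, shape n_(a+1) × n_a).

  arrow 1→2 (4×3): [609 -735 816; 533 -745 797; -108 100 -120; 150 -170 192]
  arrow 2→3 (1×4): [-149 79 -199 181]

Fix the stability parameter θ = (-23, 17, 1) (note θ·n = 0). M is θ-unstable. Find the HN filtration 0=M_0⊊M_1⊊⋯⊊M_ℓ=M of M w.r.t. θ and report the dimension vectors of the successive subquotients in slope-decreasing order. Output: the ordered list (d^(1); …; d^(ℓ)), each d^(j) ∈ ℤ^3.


Barcode: M ≅ I[1,1], I[1,2], I[1,3], I[2,2]^2. HN layers by μ_θ (3 steps, strictly decreasing):
  μ^(1)=17; μ^(2)=9; μ^(3)=-23

((0, 3, 0); (0, 1, 1); (3, 0, 0))


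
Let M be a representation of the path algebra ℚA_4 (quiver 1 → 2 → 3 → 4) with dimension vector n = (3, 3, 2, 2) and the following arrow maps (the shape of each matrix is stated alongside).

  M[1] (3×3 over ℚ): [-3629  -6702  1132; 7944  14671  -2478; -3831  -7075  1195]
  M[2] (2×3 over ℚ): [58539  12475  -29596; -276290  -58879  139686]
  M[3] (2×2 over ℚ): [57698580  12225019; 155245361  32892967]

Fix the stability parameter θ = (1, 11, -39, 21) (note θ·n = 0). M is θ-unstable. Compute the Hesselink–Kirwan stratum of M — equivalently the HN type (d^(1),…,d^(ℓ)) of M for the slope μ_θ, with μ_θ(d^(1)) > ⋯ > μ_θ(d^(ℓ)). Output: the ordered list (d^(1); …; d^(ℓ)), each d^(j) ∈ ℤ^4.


Barcode: M ≅ I[1,2], I[1,4]^2. HN layers by μ_θ (4 steps, strictly decreasing):
  μ^(1)=21; μ^(2)=11; μ^(3)=1; μ^(4)=-9

((0, 0, 0, 2); (0, 1, 0, 0); (1, 0, 0, 0); (2, 2, 2, 0))


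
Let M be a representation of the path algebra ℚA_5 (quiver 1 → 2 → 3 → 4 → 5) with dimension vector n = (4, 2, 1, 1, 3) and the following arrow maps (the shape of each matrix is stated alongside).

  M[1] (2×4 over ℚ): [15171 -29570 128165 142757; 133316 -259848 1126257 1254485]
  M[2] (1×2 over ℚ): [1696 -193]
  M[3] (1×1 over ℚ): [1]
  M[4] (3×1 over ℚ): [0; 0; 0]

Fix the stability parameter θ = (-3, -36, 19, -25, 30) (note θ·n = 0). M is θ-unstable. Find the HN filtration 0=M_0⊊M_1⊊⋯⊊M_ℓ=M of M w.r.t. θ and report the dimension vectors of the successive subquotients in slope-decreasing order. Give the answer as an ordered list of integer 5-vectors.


Interval decomposition of M: I[1,1]^2, I[1,2], I[1,4], I[5,5]^3.
HN type (ℓ=3): μ^(1)=30; μ^(2)=-3; μ^(3)=-39/2

((0, 0, 0, 0, 3); (2, 0, 1, 1, 0); (2, 2, 0, 0, 0))


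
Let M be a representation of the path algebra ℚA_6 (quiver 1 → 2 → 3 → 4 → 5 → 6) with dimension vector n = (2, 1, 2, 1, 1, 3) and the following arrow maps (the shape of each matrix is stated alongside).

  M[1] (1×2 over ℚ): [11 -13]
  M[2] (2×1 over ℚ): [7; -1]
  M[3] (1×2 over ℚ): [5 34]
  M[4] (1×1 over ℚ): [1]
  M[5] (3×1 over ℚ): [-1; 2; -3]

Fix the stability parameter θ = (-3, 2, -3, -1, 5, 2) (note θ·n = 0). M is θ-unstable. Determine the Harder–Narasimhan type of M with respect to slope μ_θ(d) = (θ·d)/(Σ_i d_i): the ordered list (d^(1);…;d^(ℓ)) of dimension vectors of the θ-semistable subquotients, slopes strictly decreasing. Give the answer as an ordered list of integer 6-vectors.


Via rank(M_{q-1}∘⋯∘M_p): M ≅ I[1,1], I[1,6], I[3,3], I[6,6]^2.
μ_θ-semistable layers: μ^(1)=7/2; μ^(2)=2; μ^(3)=-2/3; μ^(4)=-3

((0, 0, 0, 0, 1, 1); (0, 0, 0, 0, 0, 2); (0, 1, 1, 1, 0, 0); (2, 0, 1, 0, 0, 0))


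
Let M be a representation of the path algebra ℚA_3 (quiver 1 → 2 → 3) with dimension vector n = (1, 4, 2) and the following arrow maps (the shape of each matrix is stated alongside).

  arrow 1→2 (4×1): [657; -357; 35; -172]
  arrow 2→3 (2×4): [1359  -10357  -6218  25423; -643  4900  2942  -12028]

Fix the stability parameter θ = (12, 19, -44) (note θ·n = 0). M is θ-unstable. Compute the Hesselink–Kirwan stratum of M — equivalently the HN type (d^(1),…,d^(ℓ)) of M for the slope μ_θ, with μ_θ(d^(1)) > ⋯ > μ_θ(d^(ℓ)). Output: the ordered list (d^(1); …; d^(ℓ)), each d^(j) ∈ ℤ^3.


Via rank(M_{q-1}∘⋯∘M_p): M ≅ I[1,3], I[2,2]^2, I[2,3].
μ_θ-semistable layers: μ^(1)=19; μ^(2)=-13/3; μ^(3)=-25/2

((0, 2, 0); (1, 1, 1); (0, 1, 1))


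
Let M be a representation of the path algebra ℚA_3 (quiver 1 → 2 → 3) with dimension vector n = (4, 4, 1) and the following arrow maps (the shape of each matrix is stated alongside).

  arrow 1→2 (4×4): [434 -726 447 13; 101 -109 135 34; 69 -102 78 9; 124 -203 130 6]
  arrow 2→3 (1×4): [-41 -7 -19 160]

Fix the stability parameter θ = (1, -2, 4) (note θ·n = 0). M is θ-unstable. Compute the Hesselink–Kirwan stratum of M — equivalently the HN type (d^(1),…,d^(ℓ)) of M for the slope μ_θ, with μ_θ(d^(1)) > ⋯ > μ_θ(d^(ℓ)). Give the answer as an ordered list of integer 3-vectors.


Interval decomposition of M: I[1,1], I[1,2]^2, I[1,3], I[2,2].
HN type (ℓ=4): μ^(1)=4; μ^(2)=1; μ^(3)=-1/2; μ^(4)=-2

((0, 0, 1); (1, 0, 0); (3, 3, 0); (0, 1, 0))


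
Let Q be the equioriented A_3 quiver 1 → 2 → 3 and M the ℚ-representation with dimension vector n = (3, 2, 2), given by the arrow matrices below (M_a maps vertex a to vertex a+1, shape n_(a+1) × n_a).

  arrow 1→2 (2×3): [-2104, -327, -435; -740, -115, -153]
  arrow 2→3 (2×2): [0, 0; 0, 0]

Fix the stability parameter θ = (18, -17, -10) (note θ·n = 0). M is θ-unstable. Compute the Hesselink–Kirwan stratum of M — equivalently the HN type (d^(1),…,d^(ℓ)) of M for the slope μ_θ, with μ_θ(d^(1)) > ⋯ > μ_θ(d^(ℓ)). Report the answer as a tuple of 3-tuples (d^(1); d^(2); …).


Via rank(M_{q-1}∘⋯∘M_p): M ≅ I[1,1], I[1,2]^2, I[3,3]^2.
μ_θ-semistable layers: μ^(1)=18; μ^(2)=1/2; μ^(3)=-10

((1, 0, 0); (2, 2, 0); (0, 0, 2))


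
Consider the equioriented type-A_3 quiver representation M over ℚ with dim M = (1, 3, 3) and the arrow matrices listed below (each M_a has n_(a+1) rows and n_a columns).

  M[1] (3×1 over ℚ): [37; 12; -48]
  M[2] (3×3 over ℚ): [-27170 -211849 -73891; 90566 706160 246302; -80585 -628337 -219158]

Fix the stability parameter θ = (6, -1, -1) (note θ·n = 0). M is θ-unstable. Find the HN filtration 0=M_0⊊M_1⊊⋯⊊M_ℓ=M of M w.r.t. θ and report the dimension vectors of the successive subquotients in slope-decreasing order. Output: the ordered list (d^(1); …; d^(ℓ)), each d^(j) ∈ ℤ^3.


Interval decomposition of M: I[1,3], I[2,2], I[2,3], I[3,3].
HN type (ℓ=2): μ^(1)=4/3; μ^(2)=-1

((1, 1, 1); (0, 2, 2))


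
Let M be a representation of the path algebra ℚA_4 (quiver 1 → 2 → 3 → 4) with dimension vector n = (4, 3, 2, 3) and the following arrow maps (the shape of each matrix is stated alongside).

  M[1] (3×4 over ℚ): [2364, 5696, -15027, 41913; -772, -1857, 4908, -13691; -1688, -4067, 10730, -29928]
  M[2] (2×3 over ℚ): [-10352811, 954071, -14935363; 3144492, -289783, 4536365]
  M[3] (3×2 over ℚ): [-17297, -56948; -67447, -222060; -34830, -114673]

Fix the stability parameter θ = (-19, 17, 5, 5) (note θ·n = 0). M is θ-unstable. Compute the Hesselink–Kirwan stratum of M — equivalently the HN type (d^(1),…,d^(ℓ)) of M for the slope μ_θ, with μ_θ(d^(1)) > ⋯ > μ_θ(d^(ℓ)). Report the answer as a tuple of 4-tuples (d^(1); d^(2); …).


Via rank(M_{q-1}∘⋯∘M_p): M ≅ I[1,1], I[1,2], I[1,4]^2, I[4,4].
μ_θ-semistable layers: μ^(1)=17; μ^(2)=9; μ^(3)=5; μ^(4)=-19

((0, 1, 0, 0); (0, 2, 2, 2); (0, 0, 0, 1); (4, 0, 0, 0))


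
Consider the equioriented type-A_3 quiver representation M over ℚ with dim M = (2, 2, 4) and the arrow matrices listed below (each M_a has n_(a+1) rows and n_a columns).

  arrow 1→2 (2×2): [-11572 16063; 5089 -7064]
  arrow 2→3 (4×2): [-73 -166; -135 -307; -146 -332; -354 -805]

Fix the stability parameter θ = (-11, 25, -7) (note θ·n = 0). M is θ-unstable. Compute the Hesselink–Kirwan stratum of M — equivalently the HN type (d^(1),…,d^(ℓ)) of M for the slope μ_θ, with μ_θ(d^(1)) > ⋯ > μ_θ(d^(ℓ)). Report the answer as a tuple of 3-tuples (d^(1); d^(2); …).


Interval decomposition of M: I[1,3]^2, I[3,3]^2.
HN type (ℓ=3): μ^(1)=9; μ^(2)=-7; μ^(3)=-11

((0, 2, 2); (0, 0, 2); (2, 0, 0))


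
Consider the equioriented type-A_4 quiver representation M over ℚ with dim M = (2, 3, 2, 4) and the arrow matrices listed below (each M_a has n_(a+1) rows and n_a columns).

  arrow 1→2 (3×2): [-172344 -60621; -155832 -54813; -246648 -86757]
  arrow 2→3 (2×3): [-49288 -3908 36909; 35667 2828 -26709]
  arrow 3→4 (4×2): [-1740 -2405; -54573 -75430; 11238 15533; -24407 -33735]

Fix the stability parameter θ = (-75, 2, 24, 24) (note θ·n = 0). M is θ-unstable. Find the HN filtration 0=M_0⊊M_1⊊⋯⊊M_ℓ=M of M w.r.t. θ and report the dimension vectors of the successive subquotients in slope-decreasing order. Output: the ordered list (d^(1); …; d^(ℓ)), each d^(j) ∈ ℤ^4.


Via rank(M_{q-1}∘⋯∘M_p): M ≅ I[1,1], I[1,4], I[2,2], I[2,4], I[4,4]^2.
μ_θ-semistable layers: μ^(1)=24; μ^(2)=2; μ^(3)=-75

((0, 0, 2, 4); (0, 3, 0, 0); (2, 0, 0, 0))


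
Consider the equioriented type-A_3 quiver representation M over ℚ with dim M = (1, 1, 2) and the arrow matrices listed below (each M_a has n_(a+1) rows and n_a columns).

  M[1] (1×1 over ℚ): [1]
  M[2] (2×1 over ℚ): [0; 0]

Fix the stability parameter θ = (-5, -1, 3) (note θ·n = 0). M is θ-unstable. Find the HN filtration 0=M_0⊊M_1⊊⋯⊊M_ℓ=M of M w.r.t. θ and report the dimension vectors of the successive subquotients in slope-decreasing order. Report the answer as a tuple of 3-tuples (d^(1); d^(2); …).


Interval decomposition of M: I[1,2], I[3,3]^2.
HN type (ℓ=3): μ^(1)=3; μ^(2)=-1; μ^(3)=-5

((0, 0, 2); (0, 1, 0); (1, 0, 0))


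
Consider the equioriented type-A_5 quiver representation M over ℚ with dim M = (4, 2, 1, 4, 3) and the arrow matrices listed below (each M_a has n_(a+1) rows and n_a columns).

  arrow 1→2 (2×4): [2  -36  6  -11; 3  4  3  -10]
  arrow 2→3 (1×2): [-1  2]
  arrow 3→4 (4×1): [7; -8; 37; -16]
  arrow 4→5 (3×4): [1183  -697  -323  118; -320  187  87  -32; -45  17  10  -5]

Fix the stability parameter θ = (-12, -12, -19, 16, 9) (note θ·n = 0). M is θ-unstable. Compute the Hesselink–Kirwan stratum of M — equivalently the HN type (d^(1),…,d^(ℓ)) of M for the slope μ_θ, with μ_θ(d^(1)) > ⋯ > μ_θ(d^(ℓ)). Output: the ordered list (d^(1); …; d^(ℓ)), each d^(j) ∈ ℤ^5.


Via rank(M_{q-1}∘⋯∘M_p): M ≅ I[1,1]^2, I[1,2], I[1,5], I[4,4], I[4,5]^2.
μ_θ-semistable layers: μ^(1)=16; μ^(2)=25/2; μ^(3)=-12; μ^(4)=-43/3

((0, 0, 0, 1, 0); (0, 0, 0, 3, 3); (3, 1, 0, 0, 0); (1, 1, 1, 0, 0))


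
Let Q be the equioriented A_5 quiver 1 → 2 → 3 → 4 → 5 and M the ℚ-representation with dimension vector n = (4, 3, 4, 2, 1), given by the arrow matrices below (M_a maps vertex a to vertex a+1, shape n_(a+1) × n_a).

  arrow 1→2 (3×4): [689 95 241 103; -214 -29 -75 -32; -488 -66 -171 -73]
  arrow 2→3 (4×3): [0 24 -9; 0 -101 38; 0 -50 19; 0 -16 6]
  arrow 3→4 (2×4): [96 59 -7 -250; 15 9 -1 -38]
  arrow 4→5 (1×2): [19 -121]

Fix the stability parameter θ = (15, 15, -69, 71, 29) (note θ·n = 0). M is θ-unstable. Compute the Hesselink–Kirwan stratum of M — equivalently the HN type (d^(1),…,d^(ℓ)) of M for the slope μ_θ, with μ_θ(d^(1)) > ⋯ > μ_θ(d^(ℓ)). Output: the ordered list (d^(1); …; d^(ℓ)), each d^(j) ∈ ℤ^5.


Barcode: M ≅ I[1,1], I[1,2], I[1,4], I[1,5], I[3,3]^2. HN layers by μ_θ (5 steps, strictly decreasing):
  μ^(1)=71; μ^(2)=50; μ^(3)=15; μ^(4)=-13; μ^(5)=-69

((0, 0, 0, 1, 0); (0, 0, 0, 1, 1); (2, 1, 0, 0, 0); (2, 2, 2, 0, 0); (0, 0, 2, 0, 0))


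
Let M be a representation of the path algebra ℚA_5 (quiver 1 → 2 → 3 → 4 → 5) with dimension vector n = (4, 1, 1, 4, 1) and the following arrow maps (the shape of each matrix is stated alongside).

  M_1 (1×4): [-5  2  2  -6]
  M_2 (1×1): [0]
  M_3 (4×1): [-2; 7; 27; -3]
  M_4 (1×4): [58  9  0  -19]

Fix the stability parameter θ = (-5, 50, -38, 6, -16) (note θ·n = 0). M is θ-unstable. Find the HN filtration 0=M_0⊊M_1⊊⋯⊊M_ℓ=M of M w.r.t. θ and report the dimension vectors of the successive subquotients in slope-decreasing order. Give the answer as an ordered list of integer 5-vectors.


Interval decomposition of M: I[1,1]^3, I[1,2], I[3,5], I[4,4]^3.
HN type (ℓ=4): μ^(1)=50; μ^(2)=6; μ^(3)=-5; μ^(4)=-38

((0, 1, 0, 0, 0); (0, 0, 0, 3, 0); (4, 0, 0, 1, 1); (0, 0, 1, 0, 0))


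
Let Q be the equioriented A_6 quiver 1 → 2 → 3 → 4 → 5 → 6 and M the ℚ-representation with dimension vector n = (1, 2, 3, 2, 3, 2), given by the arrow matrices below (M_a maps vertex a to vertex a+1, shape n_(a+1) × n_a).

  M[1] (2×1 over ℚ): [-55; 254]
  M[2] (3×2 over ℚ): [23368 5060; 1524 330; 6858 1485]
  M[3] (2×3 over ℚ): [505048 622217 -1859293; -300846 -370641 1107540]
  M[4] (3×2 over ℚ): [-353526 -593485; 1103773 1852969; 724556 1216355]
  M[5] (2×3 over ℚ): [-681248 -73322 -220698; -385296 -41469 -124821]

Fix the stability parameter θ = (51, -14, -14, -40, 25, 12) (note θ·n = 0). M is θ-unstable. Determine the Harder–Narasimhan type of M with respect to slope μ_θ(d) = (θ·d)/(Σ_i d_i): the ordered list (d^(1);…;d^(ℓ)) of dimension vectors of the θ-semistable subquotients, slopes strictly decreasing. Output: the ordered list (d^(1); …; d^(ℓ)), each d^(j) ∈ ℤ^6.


Via rank(M_{q-1}∘⋯∘M_p): M ≅ I[1,2], I[2,6], I[3,3], I[3,5], I[5,5], I[6,6].
μ_θ-semistable layers: μ^(1)=25; μ^(2)=37/2; μ^(3)=12; μ^(4)=-14; μ^(5)=-68/3; μ^(6)=-27

((0, 0, 0, 0, 2, 0); (1, 1, 0, 0, 1, 1); (0, 0, 0, 0, 0, 1); (0, 0, 1, 0, 0, 0); (0, 1, 1, 1, 0, 0); (0, 0, 1, 1, 0, 0))


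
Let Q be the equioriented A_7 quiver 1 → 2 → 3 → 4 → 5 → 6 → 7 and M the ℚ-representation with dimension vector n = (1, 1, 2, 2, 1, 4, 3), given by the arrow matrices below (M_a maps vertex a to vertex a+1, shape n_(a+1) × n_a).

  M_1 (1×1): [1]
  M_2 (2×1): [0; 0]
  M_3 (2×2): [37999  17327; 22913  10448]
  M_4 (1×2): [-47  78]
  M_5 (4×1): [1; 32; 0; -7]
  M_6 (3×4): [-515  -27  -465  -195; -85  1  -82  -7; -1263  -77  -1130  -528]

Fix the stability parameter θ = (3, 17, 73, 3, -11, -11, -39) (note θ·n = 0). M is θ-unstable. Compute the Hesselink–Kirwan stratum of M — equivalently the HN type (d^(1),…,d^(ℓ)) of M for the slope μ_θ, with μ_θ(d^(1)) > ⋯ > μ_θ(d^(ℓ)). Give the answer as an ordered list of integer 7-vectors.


Via rank(M_{q-1}∘⋯∘M_p): M ≅ I[1,2], I[3,4], I[3,7], I[6,6], I[6,7]^2.
μ_θ-semistable layers: μ^(1)=38; μ^(2)=17; μ^(3)=3; μ^(4)=-11; μ^(5)=-25

((0, 0, 1, 1, 0, 0, 0); (0, 1, 0, 0, 0, 0, 0); (1, 0, 1, 1, 1, 1, 1); (0, 0, 0, 0, 0, 1, 0); (0, 0, 0, 0, 0, 2, 2))


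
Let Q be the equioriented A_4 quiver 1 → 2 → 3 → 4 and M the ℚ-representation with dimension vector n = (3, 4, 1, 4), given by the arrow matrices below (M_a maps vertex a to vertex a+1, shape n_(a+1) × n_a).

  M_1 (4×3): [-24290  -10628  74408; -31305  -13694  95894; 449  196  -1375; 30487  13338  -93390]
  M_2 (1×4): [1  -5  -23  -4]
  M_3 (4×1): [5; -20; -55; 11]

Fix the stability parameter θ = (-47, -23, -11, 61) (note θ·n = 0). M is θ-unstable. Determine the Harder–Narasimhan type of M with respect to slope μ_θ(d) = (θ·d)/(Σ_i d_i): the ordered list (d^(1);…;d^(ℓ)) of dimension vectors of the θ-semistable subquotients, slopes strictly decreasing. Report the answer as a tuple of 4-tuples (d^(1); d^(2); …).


Interval decomposition of M: I[1,1], I[1,2], I[1,4], I[2,2]^2, I[4,4]^3.
HN type (ℓ=4): μ^(1)=61; μ^(2)=-11; μ^(3)=-23; μ^(4)=-47

((0, 0, 0, 4); (0, 0, 1, 0); (0, 4, 0, 0); (3, 0, 0, 0))


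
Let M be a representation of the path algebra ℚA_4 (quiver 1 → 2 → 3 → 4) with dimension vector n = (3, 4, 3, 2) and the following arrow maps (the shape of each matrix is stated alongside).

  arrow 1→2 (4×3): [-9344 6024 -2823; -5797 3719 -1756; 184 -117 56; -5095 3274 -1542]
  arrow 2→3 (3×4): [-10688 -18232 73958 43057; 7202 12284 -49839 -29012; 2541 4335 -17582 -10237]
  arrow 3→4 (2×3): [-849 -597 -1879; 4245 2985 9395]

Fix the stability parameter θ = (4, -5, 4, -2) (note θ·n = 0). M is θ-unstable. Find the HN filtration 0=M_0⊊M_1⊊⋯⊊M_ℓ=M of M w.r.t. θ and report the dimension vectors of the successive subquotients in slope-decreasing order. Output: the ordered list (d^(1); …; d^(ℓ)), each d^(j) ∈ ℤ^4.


Via rank(M_{q-1}∘⋯∘M_p): M ≅ I[1,3]^2, I[1,4], I[2,2], I[4,4].
μ_θ-semistable layers: μ^(1)=4; μ^(2)=1; μ^(3)=-1/2; μ^(4)=-2; μ^(5)=-5

((0, 0, 2, 0); (0, 0, 1, 1); (3, 3, 0, 0); (0, 0, 0, 1); (0, 1, 0, 0))


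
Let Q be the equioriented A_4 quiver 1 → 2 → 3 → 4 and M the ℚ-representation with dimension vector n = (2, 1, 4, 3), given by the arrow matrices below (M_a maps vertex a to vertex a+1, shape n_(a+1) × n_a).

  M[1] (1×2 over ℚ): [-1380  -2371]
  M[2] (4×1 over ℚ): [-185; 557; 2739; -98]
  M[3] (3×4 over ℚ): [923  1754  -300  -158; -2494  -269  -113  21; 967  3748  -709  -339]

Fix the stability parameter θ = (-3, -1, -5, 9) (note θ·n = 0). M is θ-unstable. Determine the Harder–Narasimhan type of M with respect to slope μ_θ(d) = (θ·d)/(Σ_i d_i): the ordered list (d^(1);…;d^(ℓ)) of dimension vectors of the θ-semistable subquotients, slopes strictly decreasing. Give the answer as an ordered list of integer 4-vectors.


Via rank(M_{q-1}∘⋯∘M_p): M ≅ I[1,1], I[1,4], I[3,3], I[3,4]^2.
μ_θ-semistable layers: μ^(1)=9; μ^(2)=-3; μ^(3)=-5

((0, 0, 0, 3); (2, 1, 1, 0); (0, 0, 3, 0))


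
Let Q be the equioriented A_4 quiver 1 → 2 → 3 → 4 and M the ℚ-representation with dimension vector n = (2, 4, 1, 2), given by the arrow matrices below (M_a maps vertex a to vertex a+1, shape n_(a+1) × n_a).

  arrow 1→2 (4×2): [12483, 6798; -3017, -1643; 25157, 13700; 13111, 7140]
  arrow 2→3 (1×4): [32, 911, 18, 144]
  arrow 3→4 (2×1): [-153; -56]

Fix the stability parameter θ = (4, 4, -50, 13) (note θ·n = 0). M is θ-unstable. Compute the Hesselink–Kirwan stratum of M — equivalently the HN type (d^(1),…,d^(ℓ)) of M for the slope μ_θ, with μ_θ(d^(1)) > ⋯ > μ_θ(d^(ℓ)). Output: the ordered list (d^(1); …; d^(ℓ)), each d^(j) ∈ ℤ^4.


Barcode: M ≅ I[1,2], I[1,4], I[2,2]^2, I[4,4]. HN layers by μ_θ (3 steps, strictly decreasing):
  μ^(1)=13; μ^(2)=4; μ^(3)=-14

((0, 0, 0, 2); (1, 3, 0, 0); (1, 1, 1, 0))


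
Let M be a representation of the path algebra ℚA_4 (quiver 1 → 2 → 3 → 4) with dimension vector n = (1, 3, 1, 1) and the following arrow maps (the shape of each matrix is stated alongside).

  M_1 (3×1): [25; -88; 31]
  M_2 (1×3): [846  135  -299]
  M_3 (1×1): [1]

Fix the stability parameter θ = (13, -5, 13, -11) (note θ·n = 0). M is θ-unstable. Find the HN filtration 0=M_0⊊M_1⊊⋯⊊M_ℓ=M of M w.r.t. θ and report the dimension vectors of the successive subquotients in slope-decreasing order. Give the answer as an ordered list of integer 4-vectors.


Via rank(M_{q-1}∘⋯∘M_p): M ≅ I[1,4], I[2,2]^2.
μ_θ-semistable layers: μ^(1)=5/2; μ^(2)=-5

((1, 1, 1, 1); (0, 2, 0, 0))


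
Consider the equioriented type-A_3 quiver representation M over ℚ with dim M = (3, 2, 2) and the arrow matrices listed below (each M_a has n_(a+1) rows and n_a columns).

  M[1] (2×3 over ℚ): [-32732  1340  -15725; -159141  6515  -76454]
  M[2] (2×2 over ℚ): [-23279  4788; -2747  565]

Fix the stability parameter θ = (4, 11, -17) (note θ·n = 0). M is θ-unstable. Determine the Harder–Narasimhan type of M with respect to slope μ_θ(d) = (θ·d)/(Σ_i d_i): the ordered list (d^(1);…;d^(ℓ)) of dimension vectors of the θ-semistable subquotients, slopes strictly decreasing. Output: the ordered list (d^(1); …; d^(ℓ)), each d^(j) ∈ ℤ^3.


Interval decomposition of M: I[1,1], I[1,3]^2.
HN type (ℓ=2): μ^(1)=4; μ^(2)=-2/3

((1, 0, 0); (2, 2, 2))


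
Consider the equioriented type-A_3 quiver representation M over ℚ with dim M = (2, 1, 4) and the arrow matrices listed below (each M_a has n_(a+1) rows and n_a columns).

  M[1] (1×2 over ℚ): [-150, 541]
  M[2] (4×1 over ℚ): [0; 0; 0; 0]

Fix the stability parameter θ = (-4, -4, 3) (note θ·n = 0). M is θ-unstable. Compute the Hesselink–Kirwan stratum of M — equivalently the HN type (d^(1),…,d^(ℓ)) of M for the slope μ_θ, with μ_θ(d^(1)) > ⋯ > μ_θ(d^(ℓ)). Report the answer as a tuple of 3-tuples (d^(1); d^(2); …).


Interval decomposition of M: I[1,1], I[1,2], I[3,3]^4.
HN type (ℓ=2): μ^(1)=3; μ^(2)=-4

((0, 0, 4); (2, 1, 0))


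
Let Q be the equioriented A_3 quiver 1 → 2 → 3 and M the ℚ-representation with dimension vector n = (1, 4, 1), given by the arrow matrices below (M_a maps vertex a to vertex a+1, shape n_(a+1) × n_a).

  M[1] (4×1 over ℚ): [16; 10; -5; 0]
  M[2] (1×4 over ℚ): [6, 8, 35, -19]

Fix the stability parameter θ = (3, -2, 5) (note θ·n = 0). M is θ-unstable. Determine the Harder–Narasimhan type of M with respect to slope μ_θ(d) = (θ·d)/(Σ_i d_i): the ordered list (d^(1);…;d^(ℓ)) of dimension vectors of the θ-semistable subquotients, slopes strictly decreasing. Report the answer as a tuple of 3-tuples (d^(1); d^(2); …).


Via rank(M_{q-1}∘⋯∘M_p): M ≅ I[1,3], I[2,2]^3.
μ_θ-semistable layers: μ^(1)=5; μ^(2)=1/2; μ^(3)=-2

((0, 0, 1); (1, 1, 0); (0, 3, 0))


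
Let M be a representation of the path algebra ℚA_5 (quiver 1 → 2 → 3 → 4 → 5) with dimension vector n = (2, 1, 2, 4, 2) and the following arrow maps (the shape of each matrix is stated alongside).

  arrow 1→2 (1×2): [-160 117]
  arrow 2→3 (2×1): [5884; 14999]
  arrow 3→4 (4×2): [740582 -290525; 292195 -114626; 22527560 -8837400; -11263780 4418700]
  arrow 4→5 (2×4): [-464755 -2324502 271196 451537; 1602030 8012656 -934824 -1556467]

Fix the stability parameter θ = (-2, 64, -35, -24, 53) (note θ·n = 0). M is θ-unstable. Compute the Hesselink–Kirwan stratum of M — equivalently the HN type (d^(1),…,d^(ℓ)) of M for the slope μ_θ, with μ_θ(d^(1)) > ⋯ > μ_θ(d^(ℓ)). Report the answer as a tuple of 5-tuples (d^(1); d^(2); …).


Interval decomposition of M: I[1,1], I[1,5], I[3,4], I[4,4], I[4,5].
HN type (ℓ=5): μ^(1)=53; μ^(2)=5/3; μ^(3)=-2; μ^(4)=-24; μ^(5)=-35

((0, 0, 0, 0, 2); (0, 1, 1, 1, 0); (2, 0, 0, 0, 0); (0, 0, 0, 3, 0); (0, 0, 1, 0, 0))


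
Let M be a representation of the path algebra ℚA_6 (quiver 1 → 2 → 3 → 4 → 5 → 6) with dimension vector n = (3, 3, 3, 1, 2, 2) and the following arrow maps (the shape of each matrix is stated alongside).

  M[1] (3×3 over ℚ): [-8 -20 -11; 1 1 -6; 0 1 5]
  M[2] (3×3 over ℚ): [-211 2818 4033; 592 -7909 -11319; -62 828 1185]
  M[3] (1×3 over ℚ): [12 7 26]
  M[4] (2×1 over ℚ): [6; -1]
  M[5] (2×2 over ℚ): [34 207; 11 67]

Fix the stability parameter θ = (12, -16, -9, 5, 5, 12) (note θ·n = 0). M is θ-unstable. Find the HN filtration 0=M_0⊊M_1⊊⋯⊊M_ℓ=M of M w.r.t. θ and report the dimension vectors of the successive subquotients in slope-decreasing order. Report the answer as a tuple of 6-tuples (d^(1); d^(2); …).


Via rank(M_{q-1}∘⋯∘M_p): M ≅ I[1,3]^2, I[1,6], I[5,6].
μ_θ-semistable layers: μ^(1)=12; μ^(2)=5; μ^(3)=-13/3

((0, 0, 0, 0, 0, 2); (0, 0, 0, 1, 2, 0); (3, 3, 3, 0, 0, 0))


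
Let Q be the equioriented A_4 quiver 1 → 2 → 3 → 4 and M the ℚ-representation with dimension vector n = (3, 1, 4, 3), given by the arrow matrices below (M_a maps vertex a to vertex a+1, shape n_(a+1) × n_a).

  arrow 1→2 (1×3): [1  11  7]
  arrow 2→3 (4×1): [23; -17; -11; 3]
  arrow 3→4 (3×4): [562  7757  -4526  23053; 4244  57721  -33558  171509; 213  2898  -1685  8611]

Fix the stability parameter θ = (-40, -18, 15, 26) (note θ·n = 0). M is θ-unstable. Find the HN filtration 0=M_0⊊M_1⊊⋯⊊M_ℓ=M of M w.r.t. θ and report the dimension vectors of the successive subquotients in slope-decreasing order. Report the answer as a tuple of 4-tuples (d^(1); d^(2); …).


Barcode: M ≅ I[1,1]^2, I[1,4], I[3,3], I[3,4]^2. HN layers by μ_θ (4 steps, strictly decreasing):
  μ^(1)=26; μ^(2)=15; μ^(3)=-18; μ^(4)=-40

((0, 0, 0, 3); (0, 0, 4, 0); (0, 1, 0, 0); (3, 0, 0, 0))


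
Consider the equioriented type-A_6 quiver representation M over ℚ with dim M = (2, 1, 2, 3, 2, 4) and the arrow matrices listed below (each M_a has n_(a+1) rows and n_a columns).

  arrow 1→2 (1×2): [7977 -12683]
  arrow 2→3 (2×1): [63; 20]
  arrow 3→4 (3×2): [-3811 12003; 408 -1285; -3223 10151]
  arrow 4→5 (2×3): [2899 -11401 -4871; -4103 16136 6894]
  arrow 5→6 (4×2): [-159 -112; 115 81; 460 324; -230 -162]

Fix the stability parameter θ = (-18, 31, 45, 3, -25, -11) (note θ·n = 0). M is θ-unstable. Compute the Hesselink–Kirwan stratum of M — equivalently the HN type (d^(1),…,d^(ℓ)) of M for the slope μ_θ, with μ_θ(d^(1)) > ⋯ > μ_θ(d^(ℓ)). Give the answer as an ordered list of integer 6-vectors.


Barcode: M ≅ I[1,1], I[1,6], I[3,6], I[4,4], I[6,6]^2. HN layers by μ_θ (4 steps, strictly decreasing):
  μ^(1)=43/5; μ^(2)=3; μ^(3)=-11; μ^(4)=-18

((0, 1, 1, 1, 1, 1); (0, 0, 1, 2, 1, 1); (0, 0, 0, 0, 0, 2); (2, 0, 0, 0, 0, 0))


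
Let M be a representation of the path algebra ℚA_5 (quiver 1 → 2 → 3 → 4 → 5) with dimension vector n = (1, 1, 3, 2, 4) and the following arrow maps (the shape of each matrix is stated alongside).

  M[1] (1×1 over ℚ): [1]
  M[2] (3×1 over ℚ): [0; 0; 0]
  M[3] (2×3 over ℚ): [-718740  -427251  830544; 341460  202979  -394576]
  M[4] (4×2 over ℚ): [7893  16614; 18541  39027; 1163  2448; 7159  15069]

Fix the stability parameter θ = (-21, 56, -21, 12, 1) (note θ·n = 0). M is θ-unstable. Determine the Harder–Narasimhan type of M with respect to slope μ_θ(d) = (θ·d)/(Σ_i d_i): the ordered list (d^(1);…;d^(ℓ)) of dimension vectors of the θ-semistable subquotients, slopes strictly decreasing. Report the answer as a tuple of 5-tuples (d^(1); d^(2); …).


Barcode: M ≅ I[1,2], I[3,3]^2, I[3,5], I[4,5], I[5,5]^2. HN layers by μ_θ (4 steps, strictly decreasing):
  μ^(1)=56; μ^(2)=13/2; μ^(3)=1; μ^(4)=-21

((0, 1, 0, 0, 0); (0, 0, 0, 2, 2); (0, 0, 0, 0, 2); (1, 0, 3, 0, 0))
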